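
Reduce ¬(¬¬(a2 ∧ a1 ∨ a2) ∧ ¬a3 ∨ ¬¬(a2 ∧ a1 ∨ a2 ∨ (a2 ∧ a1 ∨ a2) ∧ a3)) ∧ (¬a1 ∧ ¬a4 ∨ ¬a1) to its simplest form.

¬(¬¬(a2 ∧ a1 ∨ a2) ∧ ¬a3 ∨ ¬¬(a2 ∧ a1 ∨ a2 ∨ (a2 ∧ a1 ∨ a2) ∧ a3)) ∧ (¬a1 ∧ ¬a4 ∨ ¬a1)
= ¬(¬¬(a2 ∧ a1 ∨ a2) ∧ ¬a3 ∨ ¬¬(a2 ∧ a1 ∨ a2)) ∧ (¬a1 ∧ ¬a4 ∨ ¬a1)   (absorption)
= ¬¬¬(a2 ∧ a1 ∨ a2) ∧ (¬a1 ∧ ¬a4 ∨ ¬a1)   (absorption)
= ¬¬¬(a2 ∧ a1 ∨ a2) ∧ ¬a1   (absorption)
= ¬¬¬a2 ∧ ¬a1   (absorption)
= ¬a2 ∧ ¬a1   (double negation)

¬a2 ∧ ¬a1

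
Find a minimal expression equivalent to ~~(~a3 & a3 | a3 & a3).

~~(~a3 & a3 | a3 & a3)
= ~~a3   — distribution
= a3   — double negation

a3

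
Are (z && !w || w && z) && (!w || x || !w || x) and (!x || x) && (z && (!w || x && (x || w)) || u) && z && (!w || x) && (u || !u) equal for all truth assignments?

Yes

E1: (z && !w || w && z) && (!w || x || !w || x)
    = (z && !w || w && z) && (!w || x)
    = z && (!w || x)
E2: (!x || x) && (z && (!w || x && (x || w)) || u) && z && (!w || x) && (u || !u)
    = (!x || x) && (z && (!w || x && (x || w)) || u) && z && (!w || x)
    = (z && (!w || x && (x || w)) || u) && z && (!w || x)
    = (z && (!w || x) || u) && z && (!w || x)
    = z && (!w || x)
Both reduce to z && (!w || x), so they are equivalent.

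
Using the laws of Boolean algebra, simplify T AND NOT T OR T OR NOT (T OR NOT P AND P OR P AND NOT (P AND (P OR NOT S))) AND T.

T

T AND NOT T OR T OR NOT (T OR NOT P AND P OR P AND NOT (P AND (P OR NOT S))) AND T
= T AND NOT T OR T OR NOT (T OR P AND NOT (P AND (P OR NOT S))) AND T   — complement / identity
= T AND NOT T OR T OR NOT (T OR P AND NOT P) AND T   — absorption
= T AND NOT T OR T OR NOT T AND T   — complement / identity
= T AND NOT T OR T   — complement / identity
= T   — complement / identity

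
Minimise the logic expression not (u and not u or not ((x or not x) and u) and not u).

not (u and not u or not ((x or not x) and u) and not u)
= not (u and not u or not u and not u)   [complement / identity]
= not not u   [distribution]
= u   [double negation]

u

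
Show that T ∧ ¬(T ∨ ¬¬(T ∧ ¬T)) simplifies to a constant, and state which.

T ∧ ¬(T ∨ ¬¬(T ∧ ¬T))
= T ∧ ¬(T ∨ T ∧ ¬T)   — double negation
= T ∧ ¬T   — complement / identity
= False   — complement

False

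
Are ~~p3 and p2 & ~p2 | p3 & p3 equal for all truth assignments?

Yes

E1: ~~p3
    = p3
E2: p2 & ~p2 | p3 & p3
    = p3 & p3
    = p3
Both reduce to p3, so they are equivalent.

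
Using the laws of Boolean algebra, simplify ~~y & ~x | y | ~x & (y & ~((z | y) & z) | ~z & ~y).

y | ~x & ~z

~~y & ~x | y | ~x & (y & ~((z | y) & z) | ~z & ~y)
= ~~y & ~x | y | ~x & (y & ~z | ~z & ~y)   — absorption
= y & ~x | y | ~x & (y & ~z | ~z & ~y)   — double negation
= y | ~x & (y & ~z | ~z & ~y)   — absorption
= y | ~x & ~z   — distribution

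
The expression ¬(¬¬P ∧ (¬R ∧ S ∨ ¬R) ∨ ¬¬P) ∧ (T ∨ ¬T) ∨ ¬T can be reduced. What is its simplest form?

¬(¬¬P ∧ (¬R ∧ S ∨ ¬R) ∨ ¬¬P) ∧ (T ∨ ¬T) ∨ ¬T
= ¬(¬¬P ∧ ¬R ∨ ¬¬P) ∧ (T ∨ ¬T) ∨ ¬T   (absorption)
= ¬¬¬P ∧ (T ∨ ¬T) ∨ ¬T   (absorption)
= ¬¬¬P ∨ ¬T   (complement / identity)
= ¬P ∨ ¬T   (double negation)

¬P ∨ ¬T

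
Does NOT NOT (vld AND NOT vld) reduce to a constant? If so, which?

yes, False

NOT NOT (vld AND NOT vld)
= vld AND NOT vld   — double negation
= FALSE   — complement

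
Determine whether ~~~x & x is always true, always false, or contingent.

~~~x & x
= ~x & x   [double negation]
= 0   [complement]

always false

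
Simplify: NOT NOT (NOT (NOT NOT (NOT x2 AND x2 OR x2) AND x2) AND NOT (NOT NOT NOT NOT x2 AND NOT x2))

NOT NOT (NOT (NOT NOT (NOT x2 AND x2 OR x2) AND x2) AND NOT (NOT NOT NOT NOT x2 AND NOT x2))
= NOT NOT (NOT (NOT NOT x2 AND x2) AND NOT (NOT NOT NOT NOT x2 AND NOT x2))   (complement / identity)
= NOT (NOT NOT x2 AND x2 OR NOT NOT NOT NOT x2 AND NOT x2)   (De Morgan)
= NOT (NOT NOT x2 AND x2 OR NOT NOT x2 AND NOT x2)   (double negation)
= NOT NOT NOT x2   (distribution)
= NOT x2   (double negation)

NOT x2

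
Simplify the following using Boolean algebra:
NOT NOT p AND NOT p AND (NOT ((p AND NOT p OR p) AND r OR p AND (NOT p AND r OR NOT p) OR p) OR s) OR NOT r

NOT r

NOT NOT p AND NOT p AND (NOT ((p AND NOT p OR p) AND r OR p AND (NOT p AND r OR NOT p) OR p) OR s) OR NOT r
= NOT NOT p AND NOT p AND (NOT ((p AND NOT p OR p) AND r OR p AND NOT p OR p) OR s) OR NOT r   [absorption]
= p AND NOT p AND (NOT ((p AND NOT p OR p) AND r OR p AND NOT p OR p) OR s) OR NOT r   [double negation]
= p AND NOT p AND (NOT (p AND NOT p OR p) OR s) OR NOT r   [absorption]
= p AND NOT p AND (NOT p OR s) OR NOT r   [complement / identity]
= p AND NOT p OR NOT r   [absorption]
= NOT r   [complement / identity]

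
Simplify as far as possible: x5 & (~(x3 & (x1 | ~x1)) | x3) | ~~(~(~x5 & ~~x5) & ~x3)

x5 | ~x3

x5 & (~(x3 & (x1 | ~x1)) | x3) | ~~(~(~x5 & ~~x5) & ~x3)
= x5 & (~x3 | x3) | ~~(~(~x5 & ~~x5) & ~x3)   — complement / identity
= x5 & (~x3 | x3) | ~(~x5 & ~~x5 | x3)   — De Morgan
= x5 | ~(~x5 & ~~x5 | x3)   — complement / identity
= x5 | ~(~x5 & x5 | x3)   — double negation
= x5 | ~x3   — complement / identity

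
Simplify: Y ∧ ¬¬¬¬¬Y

False

Y ∧ ¬¬¬¬¬Y
= Y ∧ ¬¬¬Y
= Y ∧ ¬Y
= False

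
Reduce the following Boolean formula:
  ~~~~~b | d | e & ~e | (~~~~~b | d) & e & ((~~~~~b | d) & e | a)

~b | d

~~~~~b | d | e & ~e | (~~~~~b | d) & e & ((~~~~~b | d) & e | a)
= ~~~~~b | d | (~~~~~b | d) & e & ((~~~~~b | d) & e | a)
= ~~~~~b | d | (~~~~~b | d) & e
= ~~~~~b | d
= ~~~b | d
= ~b | d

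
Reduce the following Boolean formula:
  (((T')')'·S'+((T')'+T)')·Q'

T'·Q'

(((T')')'·S'+((T')'+T)')·Q'
= (((T')')'·S'+(T+T)')·Q'   (double negation)
= (((T')')'·S'+T')·Q'   (idempotence)
= (T'·S'+T')·Q'   (double negation)
= T'·Q'   (absorption)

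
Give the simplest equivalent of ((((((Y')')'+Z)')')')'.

Y'+Z

((((((Y')')'+Z)')')')'
= ((((Y')')'+Z)')'   (double negation)
= ((Y'+Z)')'   (double negation)
= Y'+Z   (double negation)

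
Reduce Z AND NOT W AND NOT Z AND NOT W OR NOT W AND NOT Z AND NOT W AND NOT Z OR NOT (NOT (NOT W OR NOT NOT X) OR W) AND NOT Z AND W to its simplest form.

NOT W AND NOT Z

Z AND NOT W AND NOT Z AND NOT W OR NOT W AND NOT Z AND NOT W AND NOT Z OR NOT (NOT (NOT W OR NOT NOT X) OR W) AND NOT Z AND W
= Z AND NOT W AND NOT Z AND NOT W OR NOT W AND NOT Z AND NOT W AND NOT Z OR NOT (W AND NOT X OR W) AND NOT Z AND W
= NOT W AND NOT Z AND NOT W OR NOT (W AND NOT X OR W) AND NOT Z AND W
= NOT W AND NOT Z AND NOT W OR NOT W AND NOT Z AND W
= NOT W AND NOT Z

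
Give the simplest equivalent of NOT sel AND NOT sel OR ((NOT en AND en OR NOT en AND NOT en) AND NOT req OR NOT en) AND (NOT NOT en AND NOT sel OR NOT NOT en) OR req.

NOT sel AND NOT sel OR ((NOT en AND en OR NOT en AND NOT en) AND NOT req OR NOT en) AND (NOT NOT en AND NOT sel OR NOT NOT en) OR req
= NOT sel AND NOT sel OR (NOT en AND NOT req OR NOT en) AND (NOT NOT en AND NOT sel OR NOT NOT en) OR req
= NOT sel OR (NOT en AND NOT req OR NOT en) AND (NOT NOT en AND NOT sel OR NOT NOT en) OR req
= NOT sel OR (NOT en AND NOT req OR NOT en) AND NOT NOT en OR req
= NOT sel OR (NOT en AND NOT req OR NOT en) AND en OR req
= NOT sel OR NOT en AND en OR req
= NOT sel OR req

NOT sel OR req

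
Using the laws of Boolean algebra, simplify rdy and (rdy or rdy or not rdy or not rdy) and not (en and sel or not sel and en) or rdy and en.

rdy and (rdy or rdy or not rdy or not rdy) and not (en and sel or not sel and en) or rdy and en
= rdy and (rdy or not rdy or not rdy) and not (en and sel or not sel and en) or rdy and en   [idempotence]
= rdy and (rdy or not rdy) and not (en and sel or not sel and en) or rdy and en   [idempotence]
= rdy and not (en and sel or not sel and en) or rdy and en   [complement / identity]
= rdy and not en or rdy and en   [distribution]
= rdy   [distribution]

rdy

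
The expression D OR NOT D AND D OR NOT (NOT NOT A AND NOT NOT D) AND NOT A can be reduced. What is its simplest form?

D OR NOT D AND D OR NOT (NOT NOT A AND NOT NOT D) AND NOT A
= D OR NOT D AND D OR (NOT A OR NOT D) AND NOT A
= D OR (NOT A OR NOT D) AND NOT A
= D OR NOT A

D OR NOT A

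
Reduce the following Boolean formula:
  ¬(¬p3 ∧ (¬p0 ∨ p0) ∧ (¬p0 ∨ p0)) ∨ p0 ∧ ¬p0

¬(¬p3 ∧ (¬p0 ∨ p0) ∧ (¬p0 ∨ p0)) ∨ p0 ∧ ¬p0
= ¬(¬p3 ∧ (¬p0 ∨ p0) ∧ (¬p0 ∨ p0))   [complement / identity]
= ¬(¬p3 ∧ (¬p0 ∨ p0))   [idempotence]
= ¬¬p3   [complement / identity]
= p3   [double negation]

p3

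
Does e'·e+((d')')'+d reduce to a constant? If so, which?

e'·e+((d')')'+d
= e'·e+d'+d   (double negation)
= d'+d   (complement / identity)
= 1   (complement)

yes, True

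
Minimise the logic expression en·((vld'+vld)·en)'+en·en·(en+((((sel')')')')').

en

en·((vld'+vld)·en)'+en·en·(en+((((sel')')')')')
= en·((vld'+vld)·en)'+en·en·(en+((sel')')')
= en·((vld'+vld)·en)'+en·en·(en+sel')
= en·((vld'+vld)·en)'+en·en
= en·en'+en·en
= en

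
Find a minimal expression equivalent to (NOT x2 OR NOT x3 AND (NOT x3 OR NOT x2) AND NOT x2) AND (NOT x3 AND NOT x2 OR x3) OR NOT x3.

(NOT x2 OR NOT x3 AND (NOT x3 OR NOT x2) AND NOT x2) AND (NOT x3 AND NOT x2 OR x3) OR NOT x3
= (NOT x2 OR NOT x3 AND NOT x2) AND (NOT x3 AND NOT x2 OR x3) OR NOT x3   — absorption
= NOT x2 AND x3 OR NOT x3 AND NOT x2 OR NOT x3   — distribution
= NOT x2 OR NOT x3   — distribution

NOT x2 OR NOT x3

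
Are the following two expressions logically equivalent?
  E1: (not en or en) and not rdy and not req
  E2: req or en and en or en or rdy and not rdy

No

E1: (not en or en) and not rdy and not req
    = not rdy and not req
E2: req or en and en or en or rdy and not rdy
    = req or en or en or rdy and not rdy
    = req or en or rdy and not rdy
    = req or en
These differ: at en=1, rdy=1, req=1, E1 = 0 but E2 = 1.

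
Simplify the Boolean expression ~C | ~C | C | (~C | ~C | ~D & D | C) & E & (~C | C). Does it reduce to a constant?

1

~C | ~C | C | (~C | ~C | ~D & D | C) & E & (~C | C)
= ~C | ~C | C | (~C | ~C | ~D & D | C) & E   — complement / identity
= ~C | ~C | C | (~C | ~C | C) & E   — complement / identity
= ~C | ~C | C   — absorption
= ~C | C   — idempotence
= 1   — complement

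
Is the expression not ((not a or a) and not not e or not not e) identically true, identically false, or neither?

not ((not a or a) and not not e or not not e)
= not (not not e or not not e)   [complement / identity]
= not not not e   [idempotence]
= not e   [double negation]
This depends on e, so it is not a constant.

neither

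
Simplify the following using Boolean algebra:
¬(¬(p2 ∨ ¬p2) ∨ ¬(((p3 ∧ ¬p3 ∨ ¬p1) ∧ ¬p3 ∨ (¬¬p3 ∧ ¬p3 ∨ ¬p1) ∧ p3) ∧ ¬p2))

¬p1 ∧ ¬p2

¬(¬(p2 ∨ ¬p2) ∨ ¬(((p3 ∧ ¬p3 ∨ ¬p1) ∧ ¬p3 ∨ (¬¬p3 ∧ ¬p3 ∨ ¬p1) ∧ p3) ∧ ¬p2))
= ¬(¬(p2 ∨ ¬p2) ∨ ¬(((p3 ∧ ¬p3 ∨ ¬p1) ∧ ¬p3 ∨ (p3 ∧ ¬p3 ∨ ¬p1) ∧ p3) ∧ ¬p2))
= ¬(¬(p2 ∨ ¬p2) ∨ ¬((p3 ∧ ¬p3 ∨ ¬p1) ∧ ¬p2))
= (p2 ∨ ¬p2) ∧ (p3 ∧ ¬p3 ∨ ¬p1) ∧ ¬p2
= (p2 ∨ ¬p2) ∧ ¬p1 ∧ ¬p2
= ¬p1 ∧ ¬p2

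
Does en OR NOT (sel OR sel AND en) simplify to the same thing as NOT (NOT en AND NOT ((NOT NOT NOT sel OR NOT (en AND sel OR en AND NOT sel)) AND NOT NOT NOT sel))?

Yes

E1: en OR NOT (sel OR sel AND en)
    = en OR NOT sel   — absorption
E2: NOT (NOT en AND NOT ((NOT NOT NOT sel OR NOT (en AND sel OR en AND NOT sel)) AND NOT NOT NOT sel))
    = NOT (NOT en AND NOT ((NOT NOT NOT sel OR NOT en) AND NOT NOT NOT sel))   — distribution
    = en OR (NOT NOT NOT sel OR NOT en) AND NOT NOT NOT sel   — De Morgan
    = en OR NOT NOT NOT sel   — absorption
    = en OR NOT sel   — double negation
Both reduce to en OR NOT sel, so they are equivalent.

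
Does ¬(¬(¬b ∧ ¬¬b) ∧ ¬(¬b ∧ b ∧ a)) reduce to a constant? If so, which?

¬(¬(¬b ∧ ¬¬b) ∧ ¬(¬b ∧ b ∧ a))
= ¬b ∧ ¬¬b ∨ ¬b ∧ b ∧ a   [De Morgan]
= ¬b ∧ b ∨ ¬b ∧ b ∧ a   [double negation]
= ¬b ∧ b   [absorption]
= False   [complement]

yes, False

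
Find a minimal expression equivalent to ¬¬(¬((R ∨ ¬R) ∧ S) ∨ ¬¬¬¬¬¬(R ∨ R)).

¬¬(¬((R ∨ ¬R) ∧ S) ∨ ¬¬¬¬¬¬(R ∨ R))
= ¬¬(¬((R ∨ ¬R) ∧ S) ∨ ¬¬¬¬(R ∨ R))
= ¬¬(¬((R ∨ ¬R) ∧ S) ∨ ¬¬(R ∨ R))
= ¬¬(¬((R ∨ ¬R) ∧ S) ∨ ¬¬R)
= ¬¬(¬((R ∨ ¬R) ∧ S) ∨ R)
= ¬¬(¬S ∨ R)
= ¬S ∨ R

¬S ∨ R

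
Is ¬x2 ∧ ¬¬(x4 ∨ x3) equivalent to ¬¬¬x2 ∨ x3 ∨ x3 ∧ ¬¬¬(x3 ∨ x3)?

E1: ¬x2 ∧ ¬¬(x4 ∨ x3)
    = ¬x2 ∧ (x4 ∨ x3)   [double negation]
E2: ¬¬¬x2 ∨ x3 ∨ x3 ∧ ¬¬¬(x3 ∨ x3)
    = ¬¬¬x2 ∨ x3 ∨ x3 ∧ ¬(x3 ∨ x3)   [double negation]
    = ¬¬¬x2 ∨ x3 ∨ x3 ∧ ¬x3   [idempotence]
    = ¬¬¬x2 ∨ x3   [complement / identity]
    = ¬x2 ∨ x3   [double negation]
These differ: at x2=0, x3=0, x4=0, E1 = 0 but E2 = 1.

No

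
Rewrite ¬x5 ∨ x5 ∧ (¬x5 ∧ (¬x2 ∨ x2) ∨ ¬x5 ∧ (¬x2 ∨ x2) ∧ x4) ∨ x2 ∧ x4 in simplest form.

¬x5 ∨ x2 ∧ x4

¬x5 ∨ x5 ∧ (¬x5 ∧ (¬x2 ∨ x2) ∨ ¬x5 ∧ (¬x2 ∨ x2) ∧ x4) ∨ x2 ∧ x4
= ¬x5 ∨ x5 ∧ ¬x5 ∧ (¬x2 ∨ x2) ∨ x2 ∧ x4   — absorption
= ¬x5 ∨ x5 ∧ ¬x5 ∨ x2 ∧ x4   — complement / identity
= ¬x5 ∨ x2 ∧ x4   — complement / identity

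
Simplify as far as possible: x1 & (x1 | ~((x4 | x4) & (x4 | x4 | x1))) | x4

x1 | x4

x1 & (x1 | ~((x4 | x4) & (x4 | x4 | x1))) | x4
= x1 & (x1 | ~(x4 | x4)) | x4   — absorption
= x1 & (x1 | ~x4) | x4   — idempotence
= x1 | x4   — absorption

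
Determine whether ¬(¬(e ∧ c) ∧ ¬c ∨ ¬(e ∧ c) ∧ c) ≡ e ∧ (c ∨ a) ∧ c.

Yes

E1: ¬(¬(e ∧ c) ∧ ¬c ∨ ¬(e ∧ c) ∧ c)
    = ¬¬(e ∧ c)   [distribution]
    = e ∧ c   [double negation]
E2: e ∧ (c ∨ a) ∧ c
    = e ∧ c   [absorption]
Both reduce to e ∧ c, so they are equivalent.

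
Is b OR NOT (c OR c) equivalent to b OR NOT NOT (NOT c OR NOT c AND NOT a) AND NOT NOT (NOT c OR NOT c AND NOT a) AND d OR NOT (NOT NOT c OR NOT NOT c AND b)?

Yes

E1: b OR NOT (c OR c)
    = b OR NOT c   (idempotence)
E2: b OR NOT NOT (NOT c OR NOT c AND NOT a) AND NOT NOT (NOT c OR NOT c AND NOT a) AND d OR NOT (NOT NOT c OR NOT NOT c AND b)
    = b OR NOT NOT (NOT c OR NOT c AND NOT a) AND d OR NOT (NOT NOT c OR NOT NOT c AND b)   (idempotence)
    = b OR NOT NOT NOT c AND d OR NOT (NOT NOT c OR NOT NOT c AND b)   (absorption)
    = b OR NOT NOT NOT c AND d OR NOT NOT NOT c   (absorption)
    = b OR NOT NOT NOT c   (absorption)
    = b OR NOT c   (double negation)
Both reduce to b OR NOT c, so they are equivalent.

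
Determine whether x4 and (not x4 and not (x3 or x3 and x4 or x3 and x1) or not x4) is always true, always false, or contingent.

x4 and (not x4 and not (x3 or x3 and x4 or x3 and x1) or not x4)
= x4 and (not x4 and not (x3 or x3 and x1) or not x4)   [absorption]
= x4 and (not x4 and not x3 or not x4)   [absorption]
= x4 and not x4   [absorption]
= False   [complement]

always false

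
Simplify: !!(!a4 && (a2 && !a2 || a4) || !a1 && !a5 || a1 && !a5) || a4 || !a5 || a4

!!(!a4 && (a2 && !a2 || a4) || !a1 && !a5 || a1 && !a5) || a4 || !a5 || a4
= !!(!a4 && a4 || !a1 && !a5 || a1 && !a5) || a4 || !a5 || a4
= !!(!a1 && !a5 || a1 && !a5) || a4 || !a5 || a4
= !!!a5 || a4 || !a5 || a4
= !a5 || a4 || !a5 || a4
= !a5 || a4

!a5 || a4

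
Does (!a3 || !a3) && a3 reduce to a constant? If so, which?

yes, False

(!a3 || !a3) && a3
= !a3 && a3
= false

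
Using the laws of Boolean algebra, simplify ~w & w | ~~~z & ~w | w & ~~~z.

~z

~w & w | ~~~z & ~w | w & ~~~z
= ~w & w | ~~~z   — distribution
= ~~~z   — complement / identity
= ~z   — double negation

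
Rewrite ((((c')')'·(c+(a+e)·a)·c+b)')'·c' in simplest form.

b·c'

((((c')')'·(c+(a+e)·a)·c+b)')'·c'
= ((((c')')'·(c+a)·c+b)')'·c'
= ((((c')')'·c+b)')'·c'
= (((c')')'·c+b)·c'
= (c'·c+b)·c'
= b·c'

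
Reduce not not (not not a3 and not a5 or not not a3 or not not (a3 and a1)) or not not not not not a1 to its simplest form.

not not (not not a3 and not a5 or not not a3 or not not (a3 and a1)) or not not not not not a1
= not not (not not a3 and not a5 or not not a3 or not not (a3 and a1)) or not not not a1
= not not (not not a3 or not not (a3 and a1)) or not not not a1
= not (not a3 and not (a3 and a1)) or not not not a1
= a3 or a3 and a1 or not not not a1
= a3 or not not not a1
= a3 or not a1

a3 or not a1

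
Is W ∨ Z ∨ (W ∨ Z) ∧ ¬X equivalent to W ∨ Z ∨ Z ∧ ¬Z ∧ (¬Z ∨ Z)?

Yes

E1: W ∨ Z ∨ (W ∨ Z) ∧ ¬X
    = W ∨ Z   (absorption)
E2: W ∨ Z ∨ Z ∧ ¬Z ∧ (¬Z ∨ Z)
    = W ∨ Z ∨ Z ∧ ¬Z   (complement / identity)
    = W ∨ Z   (complement / identity)
Both reduce to W ∨ Z, so they are equivalent.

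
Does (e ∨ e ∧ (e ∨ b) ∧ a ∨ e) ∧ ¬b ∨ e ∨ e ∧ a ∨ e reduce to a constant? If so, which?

(e ∨ e ∧ (e ∨ b) ∧ a ∨ e) ∧ ¬b ∨ e ∨ e ∧ a ∨ e
= (e ∨ e ∧ a ∨ e) ∧ ¬b ∨ e ∨ e ∧ a ∨ e   — absorption
= e ∨ e ∧ a ∨ e   — absorption
= e ∨ e   — absorption
= e   — idempotence
This depends on e, so it is not a constant.

no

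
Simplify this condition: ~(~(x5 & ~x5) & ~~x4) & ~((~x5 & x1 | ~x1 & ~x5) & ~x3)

~x4 & (x5 | x3)

~(~(x5 & ~x5) & ~~x4) & ~((~x5 & x1 | ~x1 & ~x5) & ~x3)
= (x5 & ~x5 | ~x4) & ~((~x5 & x1 | ~x1 & ~x5) & ~x3)
= ~x4 & ~((~x5 & x1 | ~x1 & ~x5) & ~x3)
= ~x4 & ~(~x5 & ~x3)
= ~x4 & (x5 | x3)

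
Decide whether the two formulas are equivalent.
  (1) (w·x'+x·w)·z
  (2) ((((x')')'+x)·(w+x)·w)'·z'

E1: (w·x'+x·w)·z
    = w·z
E2: ((((x')')'+x)·(w+x)·w)'·z'
    = ((x'+x)·(w+x)·w)'·z'
    = ((w+x)·w)'·z'
    = w'·z'
These differ: at w=0, x=0, z=0, E1 = 0 but E2 = 1.

No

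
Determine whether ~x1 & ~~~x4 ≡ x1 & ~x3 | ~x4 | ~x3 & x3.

E1: ~x1 & ~~~x4
    = ~x1 & ~x4
E2: x1 & ~x3 | ~x4 | ~x3 & x3
    = x1 & ~x3 | ~x4
These differ: at x1=1, x3=0, x4=0, E1 = 0 but E2 = 1.

No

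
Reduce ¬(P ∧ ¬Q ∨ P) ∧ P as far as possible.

False

¬(P ∧ ¬Q ∨ P) ∧ P
= ¬P ∧ P
= False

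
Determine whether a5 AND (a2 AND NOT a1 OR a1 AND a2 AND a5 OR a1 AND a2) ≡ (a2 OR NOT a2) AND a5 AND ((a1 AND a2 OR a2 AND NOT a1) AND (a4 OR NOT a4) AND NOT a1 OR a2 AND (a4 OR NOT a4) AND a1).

E1: a5 AND (a2 AND NOT a1 OR a1 AND a2 AND a5 OR a1 AND a2)
    = a5 AND (a2 AND NOT a1 OR a1 AND a2)   [absorption]
    = a5 AND a2   [distribution]
E2: (a2 OR NOT a2) AND a5 AND ((a1 AND a2 OR a2 AND NOT a1) AND (a4 OR NOT a4) AND NOT a1 OR a2 AND (a4 OR NOT a4) AND a1)
    = (a2 OR NOT a2) AND a5 AND (a2 AND (a4 OR NOT a4) AND NOT a1 OR a2 AND (a4 OR NOT a4) AND a1)   [distribution]
    = (a2 OR NOT a2) AND a5 AND a2 AND (a4 OR NOT a4)   [distribution]
    = (a2 OR NOT a2) AND a5 AND a2   [complement / identity]
    = a5 AND a2   [complement / identity]
Both reduce to a5 AND a2, so they are equivalent.

Yes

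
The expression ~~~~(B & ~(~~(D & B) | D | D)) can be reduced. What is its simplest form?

~~~~(B & ~(~~(D & B) | D | D))
= ~~(B & ~(~~(D & B) | D | D))   — double negation
= B & ~(~~(D & B) | D | D)   — double negation
= B & ~(~~(D & B) | D)   — idempotence
= B & ~(D & B | D)   — double negation
= B & ~D   — absorption

B & ~D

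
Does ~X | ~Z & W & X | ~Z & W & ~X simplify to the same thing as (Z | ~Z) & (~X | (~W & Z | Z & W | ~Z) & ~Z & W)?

E1: ~X | ~Z & W & X | ~Z & W & ~X
    = ~X | ~Z & W
E2: (Z | ~Z) & (~X | (~W & Z | Z & W | ~Z) & ~Z & W)
    = (Z | ~Z) & (~X | (Z | ~Z) & ~Z & W)
    = ~X | (Z | ~Z) & ~Z & W
    = ~X | ~Z & W
Both reduce to ~X | ~Z & W, so they are equivalent.

Yes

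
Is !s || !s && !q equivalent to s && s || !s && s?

E1: !s || !s && !q
    = !s   [absorption]
E2: s && s || !s && s
    = s && s   [complement / identity]
    = s   [idempotence]
These differ: at q=0, s=0, E1 = 1 but E2 = 0.

No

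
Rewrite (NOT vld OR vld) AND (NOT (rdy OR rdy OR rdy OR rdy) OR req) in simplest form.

(NOT vld OR vld) AND (NOT (rdy OR rdy OR rdy OR rdy) OR req)
= (NOT vld OR vld) AND (NOT (rdy OR rdy) OR req)   (idempotence)
= NOT (rdy OR rdy) OR req   (complement / identity)
= NOT rdy OR req   (idempotence)

NOT rdy OR req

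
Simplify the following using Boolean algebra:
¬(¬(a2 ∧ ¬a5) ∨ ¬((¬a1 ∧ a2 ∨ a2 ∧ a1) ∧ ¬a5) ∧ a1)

¬(¬(a2 ∧ ¬a5) ∨ ¬((¬a1 ∧ a2 ∨ a2 ∧ a1) ∧ ¬a5) ∧ a1)
= ¬(¬(a2 ∧ ¬a5) ∨ ¬(a2 ∧ ¬a5) ∧ a1)   [distribution]
= ¬¬(a2 ∧ ¬a5)   [absorption]
= a2 ∧ ¬a5   [double negation]

a2 ∧ ¬a5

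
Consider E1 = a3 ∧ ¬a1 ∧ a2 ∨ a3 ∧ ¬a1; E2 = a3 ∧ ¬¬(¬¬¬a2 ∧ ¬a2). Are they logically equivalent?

No

E1: a3 ∧ ¬a1 ∧ a2 ∨ a3 ∧ ¬a1
    = a3 ∧ ¬a1   [absorption]
E2: a3 ∧ ¬¬(¬¬¬a2 ∧ ¬a2)
    = a3 ∧ ¬¬(¬a2 ∧ ¬a2)   [double negation]
    = a3 ∧ ¬a2 ∧ ¬a2   [double negation]
    = a3 ∧ ¬a2   [idempotence]
These differ: at a1=1, a2=0, a3=1, E1 = 0 but E2 = 1.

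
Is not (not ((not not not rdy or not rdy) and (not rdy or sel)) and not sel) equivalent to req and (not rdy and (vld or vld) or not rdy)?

E1: not (not ((not not not rdy or not rdy) and (not rdy or sel)) and not sel)
    = not (not ((not rdy or not rdy) and (not rdy or sel)) and not sel)
    = not (not (not rdy and sel or not rdy) and not sel)
    = not rdy and sel or not rdy or sel
    = not rdy or sel
E2: req and (not rdy and (vld or vld) or not rdy)
    = req and (not rdy and vld or not rdy)
    = req and not rdy
These differ: at rdy=1, req=0, sel=1, vld=0, E1 = 1 but E2 = 0.

No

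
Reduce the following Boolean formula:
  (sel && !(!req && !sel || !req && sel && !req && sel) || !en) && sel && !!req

(sel && !(!req && !sel || !req && sel && !req && sel) || !en) && sel && !!req
= (sel && !(!req && !sel || !req && sel) || !en) && sel && !!req
= (sel && !!req || !en) && sel && !!req
= sel && !!req
= sel && req

sel && req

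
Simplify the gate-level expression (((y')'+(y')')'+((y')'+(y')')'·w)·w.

y'·w

(((y')'+(y')')'+((y')'+(y')')'·w)·w
= ((y')'+(y')')'·w   — absorption
= ((y')')'·w   — idempotence
= y'·w   — double negation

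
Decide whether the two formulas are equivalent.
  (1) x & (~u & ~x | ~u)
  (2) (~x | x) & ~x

E1: x & (~u & ~x | ~u)
    = x & ~u
E2: (~x | x) & ~x
    = ~x
These differ: at u=0, x=0, E1 = 0 but E2 = 1.

No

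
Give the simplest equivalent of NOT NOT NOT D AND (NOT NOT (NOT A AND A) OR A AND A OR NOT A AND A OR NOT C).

NOT NOT NOT D AND (NOT NOT (NOT A AND A) OR A AND A OR NOT A AND A OR NOT C)
= NOT NOT NOT D AND (NOT A AND A OR A AND A OR NOT A AND A OR NOT C)   (double negation)
= NOT NOT NOT D AND (A AND A OR NOT A AND A OR NOT C)   (complement / identity)
= NOT NOT NOT D AND (A OR NOT C)   (distribution)
= NOT D AND (A OR NOT C)   (double negation)

NOT D AND (A OR NOT C)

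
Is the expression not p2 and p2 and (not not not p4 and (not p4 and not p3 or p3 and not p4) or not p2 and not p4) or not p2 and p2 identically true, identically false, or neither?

identically false

not p2 and p2 and (not not not p4 and (not p4 and not p3 or p3 and not p4) or not p2 and not p4) or not p2 and p2
= not p2 and p2 and (not not not p4 and not p4 or not p2 and not p4) or not p2 and p2   [distribution]
= not p2 and p2 and (not p4 and not p4 or not p2 and not p4) or not p2 and p2   [double negation]
= not p2 and p2 and not p4 and (not p4 or not p2) or not p2 and p2   [distribution]
= not p2 and p2 and not p4 or not p2 and p2   [absorption]
= not p2 and p2   [absorption]
= False   [complement]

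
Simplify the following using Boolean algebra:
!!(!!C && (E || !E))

C

!!(!!C && (E || !E))
= !!!!C   [complement / identity]
= !!C   [double negation]
= C   [double negation]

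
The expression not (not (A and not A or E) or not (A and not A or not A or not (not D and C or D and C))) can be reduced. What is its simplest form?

E and (not A or not C)

not (not (A and not A or E) or not (A and not A or not A or not (not D and C or D and C)))
= not (not (A and not A or E) or not (A and not A or not A or not C))   [distribution]
= (A and not A or E) and (A and not A or not A or not C)   [De Morgan]
= A and not A or E and (not A or not C)   [distribution]
= E and (not A or not C)   [complement / identity]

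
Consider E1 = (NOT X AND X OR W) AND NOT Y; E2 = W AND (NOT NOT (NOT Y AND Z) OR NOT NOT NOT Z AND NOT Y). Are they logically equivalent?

E1: (NOT X AND X OR W) AND NOT Y
    = W AND NOT Y   — complement / identity
E2: W AND (NOT NOT (NOT Y AND Z) OR NOT NOT NOT Z AND NOT Y)
    = W AND (NOT Y AND Z OR NOT NOT NOT Z AND NOT Y)   — double negation
    = W AND (NOT Y AND Z OR NOT Z AND NOT Y)   — double negation
    = W AND NOT Y   — distribution
Both reduce to W AND NOT Y, so they are equivalent.

Yes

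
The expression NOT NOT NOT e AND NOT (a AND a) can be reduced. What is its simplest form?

NOT NOT NOT e AND NOT (a AND a)
= NOT e AND NOT (a AND a)   (double negation)
= NOT e AND NOT a   (idempotence)

NOT e AND NOT a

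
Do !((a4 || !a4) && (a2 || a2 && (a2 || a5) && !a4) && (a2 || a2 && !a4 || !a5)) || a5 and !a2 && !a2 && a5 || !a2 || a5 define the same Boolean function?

Yes

E1: !((a4 || !a4) && (a2 || a2 && (a2 || a5) && !a4) && (a2 || a2 && !a4 || !a5)) || a5
    = !((a4 || !a4) && (a2 || a2 && !a4) && (a2 || a2 && !a4 || !a5)) || a5
    = !((a4 || !a4) && (a2 || a2 && !a4)) || a5
    = !((a4 || !a4) && a2) || a5
    = !a2 || a5
E2: !a2 && !a2 && a5 || !a2 || a5
    = !a2 && a5 || !a2 || a5
    = !a2 || a5
Both reduce to !a2 || a5, so they are equivalent.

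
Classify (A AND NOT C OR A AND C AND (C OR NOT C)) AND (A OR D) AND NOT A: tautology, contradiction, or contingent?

(A AND NOT C OR A AND C AND (C OR NOT C)) AND (A OR D) AND NOT A
= (A AND NOT C OR A AND C) AND (A OR D) AND NOT A
= A AND (A OR D) AND NOT A
= A AND NOT A
= FALSE

contradiction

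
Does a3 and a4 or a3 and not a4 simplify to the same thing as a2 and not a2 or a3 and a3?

E1: a3 and a4 or a3 and not a4
    = a3   (distribution)
E2: a2 and not a2 or a3 and a3
    = a3 and a3   (complement / identity)
    = a3   (idempotence)
Both reduce to a3, so they are equivalent.

Yes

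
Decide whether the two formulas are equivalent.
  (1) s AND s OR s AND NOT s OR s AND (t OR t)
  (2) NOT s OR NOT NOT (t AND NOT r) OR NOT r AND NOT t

No

E1: s AND s OR s AND NOT s OR s AND (t OR t)
    = s OR s AND (t OR t)   (distribution)
    = s OR s AND t   (idempotence)
    = s   (absorption)
E2: NOT s OR NOT NOT (t AND NOT r) OR NOT r AND NOT t
    = NOT s OR t AND NOT r OR NOT r AND NOT t   (double negation)
    = NOT s OR NOT r   (distribution)
These differ: at r=1, s=0, t=0, E1 = 0 but E2 = 1.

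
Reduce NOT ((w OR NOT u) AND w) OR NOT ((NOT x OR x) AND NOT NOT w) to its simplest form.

NOT ((w OR NOT u) AND w) OR NOT ((NOT x OR x) AND NOT NOT w)
= NOT ((w OR NOT u) AND w) OR NOT NOT NOT w   (complement / identity)
= NOT w OR NOT NOT NOT w   (absorption)
= NOT w OR NOT w   (double negation)
= NOT w   (idempotence)

NOT w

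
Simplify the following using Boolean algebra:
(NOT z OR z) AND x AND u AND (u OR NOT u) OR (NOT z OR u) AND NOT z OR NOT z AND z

x AND u OR NOT z

(NOT z OR z) AND x AND u AND (u OR NOT u) OR (NOT z OR u) AND NOT z OR NOT z AND z
= (NOT z OR z) AND x AND u AND (u OR NOT u) OR (NOT z OR u) AND NOT z
= (NOT z OR z) AND x AND u OR (NOT z OR u) AND NOT z
= (NOT z OR z) AND x AND u OR NOT z
= x AND u OR NOT z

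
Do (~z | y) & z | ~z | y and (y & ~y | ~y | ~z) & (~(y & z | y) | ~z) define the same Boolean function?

E1: (~z | y) & z | ~z | y
    = ~z | y   [absorption]
E2: (y & ~y | ~y | ~z) & (~(y & z | y) | ~z)
    = (y & ~y | ~y | ~z) & (~y | ~z)   [absorption]
    = (~y | ~z) & (~y | ~z)   [complement / identity]
    = ~y | ~z   [idempotence]
These differ: at y=0, z=1, E1 = 0 but E2 = 1.

No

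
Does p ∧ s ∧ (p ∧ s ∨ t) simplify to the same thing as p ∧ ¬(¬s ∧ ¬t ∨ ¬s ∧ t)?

Yes

E1: p ∧ s ∧ (p ∧ s ∨ t)
    = p ∧ s   [absorption]
E2: p ∧ ¬(¬s ∧ ¬t ∨ ¬s ∧ t)
    = p ∧ ¬¬s   [distribution]
    = p ∧ s   [double negation]
Both reduce to p ∧ s, so they are equivalent.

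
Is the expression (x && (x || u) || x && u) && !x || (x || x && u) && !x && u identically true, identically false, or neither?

(x && (x || u) || x && u) && !x || (x || x && u) && !x && u
= (x || x && u) && !x || (x || x && u) && !x && u   — absorption
= (x || x && u) && !x   — absorption
= x && !x   — absorption
= false   — complement

identically false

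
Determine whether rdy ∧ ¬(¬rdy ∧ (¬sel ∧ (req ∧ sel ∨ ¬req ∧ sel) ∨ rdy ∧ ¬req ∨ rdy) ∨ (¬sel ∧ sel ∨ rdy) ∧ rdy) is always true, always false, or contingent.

rdy ∧ ¬(¬rdy ∧ (¬sel ∧ (req ∧ sel ∨ ¬req ∧ sel) ∨ rdy ∧ ¬req ∨ rdy) ∨ (¬sel ∧ sel ∨ rdy) ∧ rdy)
= rdy ∧ ¬(¬rdy ∧ (¬sel ∧ sel ∨ rdy ∧ ¬req ∨ rdy) ∨ (¬sel ∧ sel ∨ rdy) ∧ rdy)
= rdy ∧ ¬(¬rdy ∧ (¬sel ∧ sel ∨ rdy) ∨ (¬sel ∧ sel ∨ rdy) ∧ rdy)
= rdy ∧ ¬(¬sel ∧ sel ∨ rdy)
= rdy ∧ ¬rdy
= False

always false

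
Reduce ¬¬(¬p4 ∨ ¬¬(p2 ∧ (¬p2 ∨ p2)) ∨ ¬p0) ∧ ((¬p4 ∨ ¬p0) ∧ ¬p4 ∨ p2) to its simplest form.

¬p4 ∨ p2

¬¬(¬p4 ∨ ¬¬(p2 ∧ (¬p2 ∨ p2)) ∨ ¬p0) ∧ ((¬p4 ∨ ¬p0) ∧ ¬p4 ∨ p2)
= ¬¬(¬p4 ∨ ¬¬p2 ∨ ¬p0) ∧ ((¬p4 ∨ ¬p0) ∧ ¬p4 ∨ p2)   [complement / identity]
= (¬p4 ∨ ¬¬p2 ∨ ¬p0) ∧ ((¬p4 ∨ ¬p0) ∧ ¬p4 ∨ p2)   [double negation]
= (¬p4 ∨ p2 ∨ ¬p0) ∧ ((¬p4 ∨ ¬p0) ∧ ¬p4 ∨ p2)   [double negation]
= (¬p4 ∨ p2 ∨ ¬p0) ∧ (¬p4 ∨ p2)   [absorption]
= ¬p4 ∨ p2   [absorption]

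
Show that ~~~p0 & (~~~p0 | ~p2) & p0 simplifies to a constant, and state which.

0

~~~p0 & (~~~p0 | ~p2) & p0
= ~~~p0 & p0
= ~p0 & p0
= 0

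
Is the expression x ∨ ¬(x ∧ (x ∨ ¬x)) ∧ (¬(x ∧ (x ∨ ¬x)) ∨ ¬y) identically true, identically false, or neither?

identically true

x ∨ ¬(x ∧ (x ∨ ¬x)) ∧ (¬(x ∧ (x ∨ ¬x)) ∨ ¬y)
= x ∨ ¬(x ∧ (x ∨ ¬x))
= x ∨ ¬x
= True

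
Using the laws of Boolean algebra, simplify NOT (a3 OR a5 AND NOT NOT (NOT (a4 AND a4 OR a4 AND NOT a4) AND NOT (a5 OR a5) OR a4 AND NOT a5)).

NOT (a3 OR a5 AND NOT NOT (NOT (a4 AND a4 OR a4 AND NOT a4) AND NOT (a5 OR a5) OR a4 AND NOT a5))
= NOT (a3 OR a5 AND NOT NOT (NOT (a4 AND a4 OR a4 AND NOT a4) AND NOT a5 OR a4 AND NOT a5))
= NOT (a3 OR a5 AND NOT NOT (NOT a4 AND NOT a5 OR a4 AND NOT a5))
= NOT (a3 OR a5 AND (NOT a4 AND NOT a5 OR a4 AND NOT a5))
= NOT (a3 OR a5 AND NOT a5)
= NOT a3

NOT a3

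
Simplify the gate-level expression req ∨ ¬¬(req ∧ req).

req ∨ ¬¬(req ∧ req)
= req ∨ ¬¬req   (idempotence)
= req ∨ req   (double negation)
= req   (idempotence)

req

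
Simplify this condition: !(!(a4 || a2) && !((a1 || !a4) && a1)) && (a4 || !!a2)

a4 || a2

!(!(a4 || a2) && !((a1 || !a4) && a1)) && (a4 || !!a2)
= !(!(a4 || a2) && !((a1 || !a4) && a1)) && (a4 || a2)   — double negation
= (a4 || a2 || (a1 || !a4) && a1) && (a4 || a2)   — De Morgan
= (a4 || a2 || a1) && (a4 || a2)   — absorption
= a4 || a2   — absorption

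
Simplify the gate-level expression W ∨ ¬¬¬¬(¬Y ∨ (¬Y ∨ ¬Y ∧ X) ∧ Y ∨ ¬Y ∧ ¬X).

W ∨ ¬¬¬¬(¬Y ∨ (¬Y ∨ ¬Y ∧ X) ∧ Y ∨ ¬Y ∧ ¬X)
= W ∨ ¬¬(¬Y ∨ (¬Y ∨ ¬Y ∧ X) ∧ Y ∨ ¬Y ∧ ¬X)   — double negation
= W ∨ ¬¬(¬Y ∨ ¬Y ∧ Y ∨ ¬Y ∧ ¬X)   — absorption
= W ∨ ¬¬(¬Y ∨ ¬Y ∧ ¬X)   — complement / identity
= W ∨ ¬¬¬Y   — absorption
= W ∨ ¬Y   — double negation

W ∨ ¬Y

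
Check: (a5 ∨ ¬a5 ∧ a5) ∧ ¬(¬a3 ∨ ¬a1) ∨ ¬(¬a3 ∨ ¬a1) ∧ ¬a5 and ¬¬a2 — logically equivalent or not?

No

E1: (a5 ∨ ¬a5 ∧ a5) ∧ ¬(¬a3 ∨ ¬a1) ∨ ¬(¬a3 ∨ ¬a1) ∧ ¬a5
    = a5 ∧ ¬(¬a3 ∨ ¬a1) ∨ ¬(¬a3 ∨ ¬a1) ∧ ¬a5   (complement / identity)
    = ¬(¬a3 ∨ ¬a1)   (distribution)
    = a3 ∧ a1   (De Morgan)
E2: ¬¬a2
    = a2   (double negation)
These differ: at a1=0, a2=1, a3=1, a5=0, E1 = 0 but E2 = 1.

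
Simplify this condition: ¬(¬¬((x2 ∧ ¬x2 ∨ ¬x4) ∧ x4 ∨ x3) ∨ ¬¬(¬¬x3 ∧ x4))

¬x3

¬(¬¬((x2 ∧ ¬x2 ∨ ¬x4) ∧ x4 ∨ x3) ∨ ¬¬(¬¬x3 ∧ x4))
= ¬(¬¬(¬x4 ∧ x4 ∨ x3) ∨ ¬¬(¬¬x3 ∧ x4))   (complement / identity)
= ¬(¬¬(¬x4 ∧ x4 ∨ x3) ∨ ¬¬x3 ∧ x4)   (double negation)
= ¬(¬¬x3 ∨ ¬¬x3 ∧ x4)   (complement / identity)
= ¬¬¬x3   (absorption)
= ¬x3   (double negation)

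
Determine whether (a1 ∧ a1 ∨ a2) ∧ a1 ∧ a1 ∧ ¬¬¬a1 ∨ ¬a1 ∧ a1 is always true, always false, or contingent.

(a1 ∧ a1 ∨ a2) ∧ a1 ∧ a1 ∧ ¬¬¬a1 ∨ ¬a1 ∧ a1
= a1 ∧ a1 ∧ ¬¬¬a1 ∨ ¬a1 ∧ a1   (absorption)
= a1 ∧ a1 ∧ ¬¬¬a1   (complement / identity)
= a1 ∧ a1 ∧ ¬a1   (double negation)
= a1 ∧ ¬a1   (idempotence)
= False   (complement)

always false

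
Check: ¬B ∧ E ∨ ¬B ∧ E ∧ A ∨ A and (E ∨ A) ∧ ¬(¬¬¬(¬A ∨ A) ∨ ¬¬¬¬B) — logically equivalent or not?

No

E1: ¬B ∧ E ∨ ¬B ∧ E ∧ A ∨ A
    = ¬B ∧ E ∨ A
E2: (E ∨ A) ∧ ¬(¬¬¬(¬A ∨ A) ∨ ¬¬¬¬B)
    = (E ∨ A) ∧ ¬(¬(¬A ∨ A) ∨ ¬¬¬¬B)
    = (E ∨ A) ∧ (¬A ∨ A) ∧ ¬¬¬B
    = (E ∨ A) ∧ (¬A ∨ A) ∧ ¬B
    = (E ∨ A) ∧ ¬B
These differ: at A=1, B=1, E=1, E1 = 1 but E2 = 0.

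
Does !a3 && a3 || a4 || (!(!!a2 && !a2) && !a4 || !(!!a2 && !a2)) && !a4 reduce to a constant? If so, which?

yes, True

!a3 && a3 || a4 || (!(!!a2 && !a2) && !a4 || !(!!a2 && !a2)) && !a4
= !a3 && a3 || a4 || !(!!a2 && !a2) && !a4   — absorption
= !a3 && a3 || a4 || (!a2 || a2) && !a4   — De Morgan
= a4 || (!a2 || a2) && !a4   — complement / identity
= a4 || !a4   — complement / identity
= true   — complement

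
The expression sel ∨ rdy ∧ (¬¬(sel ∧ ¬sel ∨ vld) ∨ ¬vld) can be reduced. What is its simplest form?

sel ∨ rdy

sel ∨ rdy ∧ (¬¬(sel ∧ ¬sel ∨ vld) ∨ ¬vld)
= sel ∨ rdy ∧ (¬¬vld ∨ ¬vld)   — complement / identity
= sel ∨ rdy ∧ (vld ∨ ¬vld)   — double negation
= sel ∨ rdy   — complement / identity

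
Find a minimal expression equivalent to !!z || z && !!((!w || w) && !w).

!!z || z && !!((!w || w) && !w)
= z || z && !!((!w || w) && !w)   [double negation]
= z || z && !!!w   [complement / identity]
= z || z && !w   [double negation]
= z   [absorption]

z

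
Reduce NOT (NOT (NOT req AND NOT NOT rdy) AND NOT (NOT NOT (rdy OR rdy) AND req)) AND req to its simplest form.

NOT (NOT (NOT req AND NOT NOT rdy) AND NOT (NOT NOT (rdy OR rdy) AND req)) AND req
= NOT (NOT (NOT req AND NOT NOT rdy) AND NOT (NOT NOT rdy AND req)) AND req   [idempotence]
= (NOT req AND NOT NOT rdy OR NOT NOT rdy AND req) AND req   [De Morgan]
= NOT NOT rdy AND req   [distribution]
= rdy AND req   [double negation]

rdy AND req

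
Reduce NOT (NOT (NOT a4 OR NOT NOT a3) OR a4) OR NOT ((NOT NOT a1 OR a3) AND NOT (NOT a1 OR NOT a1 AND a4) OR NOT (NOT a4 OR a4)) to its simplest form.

NOT a4 OR NOT a1

NOT (NOT (NOT a4 OR NOT NOT a3) OR a4) OR NOT ((NOT NOT a1 OR a3) AND NOT (NOT a1 OR NOT a1 AND a4) OR NOT (NOT a4 OR a4))
= NOT (a4 AND NOT a3 OR a4) OR NOT ((NOT NOT a1 OR a3) AND NOT (NOT a1 OR NOT a1 AND a4) OR NOT (NOT a4 OR a4))   (De Morgan)
= NOT (a4 AND NOT a3 OR a4) OR NOT ((NOT NOT a1 OR a3) AND NOT NOT a1 OR NOT (NOT a4 OR a4))   (absorption)
= NOT (a4 AND NOT a3 OR a4) OR NOT (NOT NOT a1 OR NOT (NOT a4 OR a4))   (absorption)
= NOT (a4 AND NOT a3 OR a4) OR NOT a1 AND (NOT a4 OR a4)   (De Morgan)
= NOT a4 OR NOT a1 AND (NOT a4 OR a4)   (absorption)
= NOT a4 OR NOT a1   (complement / identity)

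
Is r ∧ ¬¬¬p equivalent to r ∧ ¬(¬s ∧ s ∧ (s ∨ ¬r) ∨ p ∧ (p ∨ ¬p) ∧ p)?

E1: r ∧ ¬¬¬p
    = r ∧ ¬p
E2: r ∧ ¬(¬s ∧ s ∧ (s ∨ ¬r) ∨ p ∧ (p ∨ ¬p) ∧ p)
    = r ∧ ¬(¬s ∧ s ∧ (s ∨ ¬r) ∨ p ∧ p)
    = r ∧ ¬(¬s ∧ s ∧ (s ∨ ¬r) ∨ p)
    = r ∧ ¬(¬s ∧ s ∨ p)
    = r ∧ ¬p
Both reduce to r ∧ ¬p, so they are equivalent.

Yes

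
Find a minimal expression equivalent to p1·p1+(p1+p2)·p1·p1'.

p1·p1+(p1+p2)·p1·p1'
= p1·p1+p1·p1'
= p1

p1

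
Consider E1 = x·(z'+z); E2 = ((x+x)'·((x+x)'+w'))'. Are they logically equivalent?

E1: x·(z'+z)
    = x   — complement / identity
E2: ((x+x)'·((x+x)'+w'))'
    = ((x+x)')'   — absorption
    = (x')'   — idempotence
    = x   — double negation
Both reduce to x, so they are equivalent.

Yes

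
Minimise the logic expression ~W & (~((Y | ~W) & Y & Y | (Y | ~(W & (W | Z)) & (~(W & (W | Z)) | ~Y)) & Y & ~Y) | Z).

~W & (~((Y | ~W) & Y & Y | (Y | ~(W & (W | Z)) & (~(W & (W | Z)) | ~Y)) & Y & ~Y) | Z)
= ~W & (~((Y | ~W) & Y & Y | (Y | ~(W & (W | Z))) & Y & ~Y) | Z)   [absorption]
= ~W & (~((Y | ~W) & Y & Y | (Y | ~W) & Y & ~Y) | Z)   [absorption]
= ~W & (~((Y | ~W) & Y) | Z)   [distribution]
= ~W & (~Y | Z)   [absorption]

~W & (~Y | Z)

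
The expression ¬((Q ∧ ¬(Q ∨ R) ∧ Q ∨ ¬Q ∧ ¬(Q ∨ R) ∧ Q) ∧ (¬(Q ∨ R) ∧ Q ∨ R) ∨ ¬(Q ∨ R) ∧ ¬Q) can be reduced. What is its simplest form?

Q ∨ R

¬((Q ∧ ¬(Q ∨ R) ∧ Q ∨ ¬Q ∧ ¬(Q ∨ R) ∧ Q) ∧ (¬(Q ∨ R) ∧ Q ∨ R) ∨ ¬(Q ∨ R) ∧ ¬Q)
= ¬(¬(Q ∨ R) ∧ Q ∧ (¬(Q ∨ R) ∧ Q ∨ R) ∨ ¬(Q ∨ R) ∧ ¬Q)   [distribution]
= ¬(¬(Q ∨ R) ∧ Q ∨ ¬(Q ∨ R) ∧ ¬Q)   [absorption]
= ¬¬(Q ∨ R)   [distribution]
= Q ∨ R   [double negation]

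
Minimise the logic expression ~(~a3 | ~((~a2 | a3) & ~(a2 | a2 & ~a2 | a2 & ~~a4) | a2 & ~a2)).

~(~a3 | ~((~a2 | a3) & ~(a2 | a2 & ~a2 | a2 & ~~a4) | a2 & ~a2))
= ~(~a3 | ~((~a2 | a3) & ~(a2 | a2 & ~a2 | a2 & ~~a4)))
= a3 & (~a2 | a3) & ~(a2 | a2 & ~a2 | a2 & ~~a4)
= a3 & (~a2 | a3) & ~(a2 | a2 & ~~a4)
= a3 & (~a2 | a3) & ~(a2 | a2 & a4)
= a3 & (~a2 | a3) & ~a2
= a3 & ~a2

a3 & ~a2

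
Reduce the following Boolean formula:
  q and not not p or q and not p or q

q

q and not not p or q and not p or q
= q and p or q and not p or q   — double negation
= q or q   — distribution
= q   — idempotence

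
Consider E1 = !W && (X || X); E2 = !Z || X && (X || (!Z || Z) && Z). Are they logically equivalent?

E1: !W && (X || X)
    = !W && X
E2: !Z || X && (X || (!Z || Z) && Z)
    = !Z || X && (X || Z)
    = !Z || X
These differ: at W=1, X=0, Z=0, E1 = 0 but E2 = 1.

No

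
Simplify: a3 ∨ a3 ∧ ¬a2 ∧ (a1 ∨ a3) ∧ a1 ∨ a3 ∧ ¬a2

a3 ∨ a3 ∧ ¬a2 ∧ (a1 ∨ a3) ∧ a1 ∨ a3 ∧ ¬a2
= a3 ∨ a3 ∧ ¬a2 ∧ a1 ∨ a3 ∧ ¬a2   [absorption]
= a3 ∨ a3 ∧ ¬a2   [absorption]
= a3   [absorption]

a3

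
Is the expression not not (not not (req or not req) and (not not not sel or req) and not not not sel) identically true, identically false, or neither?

not not (not not (req or not req) and (not not not sel or req) and not not not sel)
= not not (not not (req or not req) and (not not not sel or req) and not sel)   [double negation]
= not not ((req or not req) and (not not not sel or req) and not sel)   [double negation]
= not not ((not not not sel or req) and not sel)   [complement / identity]
= (not not not sel or req) and not sel   [double negation]
= (not sel or req) and not sel   [double negation]
= not sel   [absorption]
This depends on sel, so it is not a constant.

neither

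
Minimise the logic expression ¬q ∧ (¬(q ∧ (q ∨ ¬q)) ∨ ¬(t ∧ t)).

¬q ∧ (¬(q ∧ (q ∨ ¬q)) ∨ ¬(t ∧ t))
= ¬q ∧ (¬q ∨ ¬(t ∧ t))
= ¬q ∧ (¬q ∨ ¬t)
= ¬q

¬q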